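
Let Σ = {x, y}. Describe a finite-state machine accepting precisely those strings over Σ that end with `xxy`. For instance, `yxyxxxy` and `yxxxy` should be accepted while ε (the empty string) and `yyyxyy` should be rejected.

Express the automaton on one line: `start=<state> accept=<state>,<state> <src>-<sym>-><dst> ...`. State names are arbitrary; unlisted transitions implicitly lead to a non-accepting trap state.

Remember how much of `xxy` the current input suffix matches. State S0 means no match yet; S1 means the last symbol is `x`; S2 means the last 2 symbols are `xx`; S3 means the last 3 symbols are `xxy`. Only S3 accepts. On a mismatch, fall back to the longest proper suffix that is still a prefix of `xxy`.
A 4-state machine:
        x   y  
>  S0   S1  S0 
   S1   S2  S0 
   S2   S2  S3 
 * S3   S1  S0 
(> = start, * = accepting)

start=S0 accept=S3 S0-x->S1 S0-y->S0 S1-x->S2 S1-y->S0 S2-x->S2 S2-y->S3 S3-x->S1 S3-y->S0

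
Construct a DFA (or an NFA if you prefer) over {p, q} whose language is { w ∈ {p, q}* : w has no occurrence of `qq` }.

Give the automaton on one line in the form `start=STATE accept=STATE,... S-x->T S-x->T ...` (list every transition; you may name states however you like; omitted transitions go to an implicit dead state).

This is the complement of 'contains `qq`'. Use the same substring-matching states — S0 through S2 holding how much of `qq` has just been matched — but flip the accepting set: everything except the trap S2 accepts.
A 3-state machine:
        p   q  
>* S0   S0  S1 
 * S1   S0  S2 
   S2   S2  S2 
(> = start, * = accepting)

start=S0 accept=S0,S1 S0-p->S0 S0-q->S1 S1-p->S0 S1-q->S2 S2-p->S2 S2-q->S2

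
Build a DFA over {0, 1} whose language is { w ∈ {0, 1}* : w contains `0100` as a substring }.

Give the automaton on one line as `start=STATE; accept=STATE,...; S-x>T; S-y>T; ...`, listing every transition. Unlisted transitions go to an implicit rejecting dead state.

States s0..s3 record the length of the longest prefix of `0100` that matches the current input suffix. Reaching s4 means `0100` has been seen, and we stay there forever. Accept from s4.
With 5 states:
        0   1  
>  s0   s1  s0 
   s1   s1  s2 
   s2   s3  s0 
   s3   s4  s2 
 * s4   s4  s4 
(> = start, * = accepting)

start=s0; accept=s4; s0-0>s1; s0-1>s0; s1-0>s1; s1-1>s2; s2-0>s3; s2-1>s0; s3-0>s4; s3-1>s2; s4-0>s4; s4-1>s4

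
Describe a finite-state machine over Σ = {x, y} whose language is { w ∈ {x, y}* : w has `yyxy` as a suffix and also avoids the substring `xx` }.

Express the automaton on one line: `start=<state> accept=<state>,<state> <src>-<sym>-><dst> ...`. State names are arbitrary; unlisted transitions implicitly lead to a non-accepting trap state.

Run two small machines in parallel and take their product. The first has 5 states tracking how much of the suffix `yyxy` has currently been matched; the second has 3 states tracking partial matches of the forbidden pattern `xx`. A product state is a pair (one from each), accepting exactly when both do. Equivalent product states are then merged.
7 states suffice.
        x   y  
>  S0   S1  S2 
   S1   S3  S2 
   S2   S1  S4 
   S3   S3  S3 
   S4   S5  S4 
   S5   S3  S6 
 * S6   S1  S4 
(> = start, * = accepting)

start=S0 accept=S6 S0-x->S1 S0-y->S2 S1-x->S3 S1-y->S2 S2-x->S1 S2-y->S4 S3-x->S3 S3-y->S3 S4-x->S5 S4-y->S4 S5-x->S3 S5-y->S6 S6-x->S1 S6-y->S4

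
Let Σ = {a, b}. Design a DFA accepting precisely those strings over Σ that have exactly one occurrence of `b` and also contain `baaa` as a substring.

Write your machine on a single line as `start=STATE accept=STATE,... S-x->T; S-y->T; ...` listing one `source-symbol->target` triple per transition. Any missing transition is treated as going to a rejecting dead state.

start=s0; accept=s6; s0-a->s0; s0-b->s1; s1-a->s2; s1-b->s3; s2-a->s4; s2-b->s3; s3-a->s5; s3-b->s3; s4-a->s6; s4-b->s3; s5-a->s7; s5-b->s3; s6-a->s6; s6-b->s8; s7-a->s8; s7-b->s3; s8-a->s8; s8-b->s8

Handle the two conditions separately and then intersect. One (3 states) tracks the count of `b`s, saturating at 2; the other (5 states) tracks whether and how much of `baaa` has been seen. Each combined state is a pair, one component from each; accept when both components accept.
With 9 states:
        a   b  
>  s0   s0  s1 
   s1   s2  s3 
   s2   s4  s3 
   s3   s5  s3 
   s4   s6  s3 
   s5   s7  s3 
 * s6   s6  s8 
   s7   s8  s3 
   s8   s8  s8 
(> = start, * = accepting)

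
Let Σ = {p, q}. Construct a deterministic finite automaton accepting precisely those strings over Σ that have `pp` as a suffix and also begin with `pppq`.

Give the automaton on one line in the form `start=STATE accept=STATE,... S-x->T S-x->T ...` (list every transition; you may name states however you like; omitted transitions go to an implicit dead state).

Handle the two conditions separately and then intersect. The first has 3 states tracking how much of the suffix `pp` has currently been matched; the second has 6 states tracking whether the input so far still matches the prefix `pppq`. A product state is a pair (one from each), accepting exactly when both do. After merging equivalent states the machine shrinks.
An 8-state machine:
        p   q  
>  S0   S1  S2 
   S1   S3  S2 
   S2   S2  S2 
   S3   S4  S2 
   S4   S2  S5 
   S5   S6  S5 
   S6   S7  S5 
 * S7   S7  S5 
(> = start, * = accepting)

start=S0 accept=S7 S0-p->S1 S0-q->S2 S1-p->S3 S1-q->S2 S2-p->S2 S2-q->S2 S3-p->S4 S3-q->S2 S4-p->S2 S4-q->S5 S5-p->S6 S5-q->S5 S6-p->S7 S6-q->S5 S7-p->S7 S7-q->S5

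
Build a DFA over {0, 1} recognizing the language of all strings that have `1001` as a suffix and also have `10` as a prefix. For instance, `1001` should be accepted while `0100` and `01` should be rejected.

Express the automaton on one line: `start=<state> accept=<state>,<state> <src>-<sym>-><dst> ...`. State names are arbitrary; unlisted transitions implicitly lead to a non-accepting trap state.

Handle the two conditions separately and then intersect. One (5 states) tracks how much of the suffix `1001` has currently been matched; the other (4 states) tracks whether the input so far still matches the prefix `10`. Each combined state is a pair, one component from each; accept when both components accept. Minimizing collapses redundant product states.
An 8-state machine:
        0   1  
>  q0   q1  q2 
   q1   q1  q1 
   q2   q3  q1 
   q3   q4  q5 
   q4   q6  q7 
   q5   q3  q5 
   q6   q6  q5 
 * q7   q3  q5 
(> = start, * = accepting)

start=q0 accept=q7 q0-0->q1 q0-1->q2 q1-0->q1 q1-1->q1 q2-0->q3 q2-1->q1 q3-0->q4 q3-1->q5 q4-0->q6 q4-1->q7 q5-0->q3 q5-1->q5 q6-0->q6 q6-1->q5 q7-0->q3 q7-1->q5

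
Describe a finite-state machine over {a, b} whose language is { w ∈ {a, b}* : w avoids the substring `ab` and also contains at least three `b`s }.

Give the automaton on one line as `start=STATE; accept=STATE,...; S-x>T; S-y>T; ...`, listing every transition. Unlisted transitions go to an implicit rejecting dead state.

start=s0; accept=s4,s5; s0-a>s1; s0-b>s2; s1-a>s1; s1-b>s1; s2-a>s1; s2-b>s3; s3-a>s1; s3-b>s4; s4-a>s5; s4-b>s4; s5-a>s5; s5-b>s1

Handle the two conditions separately and then intersect. One (3 states) tracks partial matches of the forbidden pattern `ab`; the other (5 states) tracks the count of `b`s, saturating at 4. Each combined state is a pair, one component from each; accept when both components accept. Minimizing collapses redundant product states.
        a   b  
>  s0   s1  s2 
   s1   s1  s1 
   s2   s1  s3 
   s3   s1  s4 
 * s4   s5  s4 
 * s5   s5  s1 
(> = start, * = accepting)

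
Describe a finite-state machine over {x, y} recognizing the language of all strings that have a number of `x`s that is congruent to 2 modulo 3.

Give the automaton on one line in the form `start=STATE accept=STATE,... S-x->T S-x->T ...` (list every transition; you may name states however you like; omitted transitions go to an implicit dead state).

start=A accept=C A-x->B A-y->A B-x->C B-y->B C-x->A C-y->C

The only thing that matters is how many `x`s have appeared, reduced mod 3. Use one state per residue: A for 0, …, C for 2. Reading `x` moves to the next residue; anything else stays put. C is accepting.
3 states suffice.
       x  y 
>  A   B  A 
   B   C  B 
 * C   A  C 
(> = start, * = accepting)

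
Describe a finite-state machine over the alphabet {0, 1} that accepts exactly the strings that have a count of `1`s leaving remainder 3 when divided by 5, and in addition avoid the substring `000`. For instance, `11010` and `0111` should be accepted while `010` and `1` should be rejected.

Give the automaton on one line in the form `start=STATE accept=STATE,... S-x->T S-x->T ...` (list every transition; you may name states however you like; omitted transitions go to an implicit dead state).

start=S0 accept=S9,S12,S15 S0-0->S1 S0-1->S2 S1-0->S3 S1-1->S2 S2-0->S4 S2-1->S5 S3-0->S6 S3-1->S2 S4-0->S7 S4-1->S5 S5-0->S8 S5-1->S9 S6-0->S6 S6-1->S10 S7-0->S10 S7-1->S5 S8-0->S11 S8-1->S9 S9-0->S12 S9-1->S13 S10-0->S10 S10-1->S14 S11-0->S14 S11-1->S9 S12-0->S15 S12-1->S13 S13-0->S16 S13-1->S0 S14-0->S14 S14-1->S17 S15-0->S17 S15-1->S13 S16-0->S18 S16-1->S0 S17-0->S17 S17-1->S19 S18-0->S19 S18-1->S0 S19-0->S19 S19-1->S6

Handle the two conditions separately and then intersect. The first has 5 states tracking the count of `1`s modulo 5; the second has 4 states tracking partial matches of the forbidden pattern `000`. A product state is a pair (one from each), accepting exactly when both do.
20 states suffice.
          0    1  
>  S0     S1   S2 
   S1     S3   S2 
   S2     S4   S5 
   S3     S6   S2 
   S4     S7   S5 
   S5     S8   S9 
   S6     S6  S10 
   S7    S10   S5 
   S8    S11   S9 
 * S9    S12  S13 
   S10   S10  S14 
   S11   S14   S9 
 * S12   S15  S13 
   S13   S16   S0 
   S14   S14  S17 
 * S15   S17  S13 
   S16   S18   S0 
   S17   S17  S19 
   S18   S19   S0 
   S19   S19   S6 
(> = start, * = accepting)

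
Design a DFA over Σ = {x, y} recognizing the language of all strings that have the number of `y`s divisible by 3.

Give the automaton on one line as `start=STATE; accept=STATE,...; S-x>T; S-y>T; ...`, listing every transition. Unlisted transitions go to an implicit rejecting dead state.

The only thing that matters is how many `y`s have appeared, reduced mod 3. Use one state per residue: s0 for 0, …, s2 for 2. Reading `y` moves to the next residue; anything else stays put. s0 is accepting.
        x   y  
>* s0   s0  s1 
   s1   s1  s2 
   s2   s2  s0 
(> = start, * = accepting)

start=s0; accept=s0; s0-x>s0; s0-y>s1; s1-x>s1; s1-y>s2; s2-x>s2; s2-y>s0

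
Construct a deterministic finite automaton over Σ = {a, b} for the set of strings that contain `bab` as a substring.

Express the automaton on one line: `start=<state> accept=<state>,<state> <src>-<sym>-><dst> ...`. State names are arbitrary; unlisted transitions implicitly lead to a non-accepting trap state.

States q0..q2 record the length of the longest prefix of `bab` that matches the current input suffix. Reaching q3 means `bab` has been seen, and we stay there forever. Accept from q3.
4 states suffice.
        a   b  
>  q0   q0  q1 
   q1   q2  q1 
   q2   q0  q3 
 * q3   q3  q3 
(> = start, * = accepting)

start=q0 accept=q3 q0-a->q0 q0-b->q1 q1-a->q2 q1-b->q1 q2-a->q0 q2-b->q3 q3-a->q3 q3-b->q3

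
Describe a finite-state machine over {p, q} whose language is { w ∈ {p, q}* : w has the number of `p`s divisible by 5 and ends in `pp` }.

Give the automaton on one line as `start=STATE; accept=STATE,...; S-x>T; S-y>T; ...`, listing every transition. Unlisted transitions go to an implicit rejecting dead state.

Run two small machines in parallel and take their product. The first has 5 states tracking the count of `p`s modulo 5; the second has 3 states tracking how much of the suffix `pp` has currently been matched. A product state is a pair (one from each), accepting exactly when both do. After merging equivalent states the machine shrinks.
7 states suffice.
        p   q  
>  S0   S1  S0 
   S1   S2  S1 
   S2   S3  S2 
   S3   S4  S3 
   S4   S5  S6 
 * S5   S1  S0 
   S6   S0  S6 
(> = start, * = accepting)

start=S0; accept=S5; S0-p>S1; S0-q>S0; S1-p>S2; S1-q>S1; S2-p>S3; S2-q>S2; S3-p>S4; S3-q>S3; S4-p>S5; S4-q>S6; S5-p>S1; S5-q>S0; S6-p>S0; S6-q>S6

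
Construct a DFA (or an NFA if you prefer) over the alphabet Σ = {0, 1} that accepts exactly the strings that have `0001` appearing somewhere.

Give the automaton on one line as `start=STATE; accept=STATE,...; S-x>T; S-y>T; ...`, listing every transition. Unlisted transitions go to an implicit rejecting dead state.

start=S0; accept=S4; S0-0>S1; S0-1>S0; S1-0>S2; S1-1>S0; S2-0>S3; S2-1>S0; S3-0>S3; S3-1>S4; S4-0>S4; S4-1>S4

States S0..S3 record the length of the longest prefix of `0001` that matches the current input suffix. Reaching S4 means `0001` has been seen, and we stay there forever. Accept from S4.
With 5 states:
        0   1  
>  S0   S1  S0 
   S1   S2  S0 
   S2   S3  S0 
   S3   S3  S4 
 * S4   S4  S4 
(> = start, * = accepting)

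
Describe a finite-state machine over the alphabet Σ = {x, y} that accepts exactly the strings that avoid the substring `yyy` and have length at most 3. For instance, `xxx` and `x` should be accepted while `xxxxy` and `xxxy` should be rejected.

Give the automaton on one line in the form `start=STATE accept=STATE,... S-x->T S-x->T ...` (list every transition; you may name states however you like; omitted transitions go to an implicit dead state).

start=s0 accept=s0,s1,s2,s3,s4,s5 s0-x->s1 s0-y->s2 s1-x->s3 s1-y->s3 s2-x->s3 s2-y->s4 s3-x->s5 s3-y->s5 s4-x->s5 s4-y->s6 s5-x->s6 s5-y->s6 s6-x->s6 s6-y->s6

Build one automaton per condition and run them in lockstep. The first has 4 states tracking partial matches of the forbidden pattern `yyy`; the second has 5 states tracking the input length, saturating at 4. A product state is a pair (one from each), accepting exactly when both do. Equivalent product states are then merged.
7 states suffice.
        x   y  
>* s0   s1  s2 
 * s1   s3  s3 
 * s2   s3  s4 
 * s3   s5  s5 
 * s4   s5  s6 
 * s5   s6  s6 
   s6   s6  s6 
(> = start, * = accepting)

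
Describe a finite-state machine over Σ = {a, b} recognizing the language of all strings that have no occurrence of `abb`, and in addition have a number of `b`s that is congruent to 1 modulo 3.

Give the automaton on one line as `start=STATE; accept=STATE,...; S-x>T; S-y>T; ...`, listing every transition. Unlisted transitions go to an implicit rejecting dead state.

Run two small machines in parallel and take their product. The first has 4 states tracking partial matches of the forbidden pattern `abb`; the second has 3 states tracking the count of `b`s modulo 3. A product state is a pair (one from each), accepting exactly when both do. After merging equivalent states the machine shrinks.
With 10 states:
        a   b  
>  s0   s1  s2 
   s1   s1  s3 
 * s2   s4  s5 
 * s3   s4  s6 
 * s4   s4  s7 
   s5   s8  s0 
   s6   s6  s6 
   s7   s8  s6 
   s8   s8  s9 
   s9   s1  s6 
(> = start, * = accepting)

start=s0; accept=s2,s3,s4; s0-a>s1; s0-b>s2; s1-a>s1; s1-b>s3; s2-a>s4; s2-b>s5; s3-a>s4; s3-b>s6; s4-a>s4; s4-b>s7; s5-a>s8; s5-b>s0; s6-a>s6; s6-b>s6; s7-a>s8; s7-b>s6; s8-a>s8; s8-b>s9; s9-a>s1; s9-b>s6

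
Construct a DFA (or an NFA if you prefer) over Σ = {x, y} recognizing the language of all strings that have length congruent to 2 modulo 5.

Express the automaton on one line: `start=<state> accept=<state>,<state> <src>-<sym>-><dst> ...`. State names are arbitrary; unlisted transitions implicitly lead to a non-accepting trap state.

Count input length modulo 5: every symbol advances one step around the cycle s0 → s1 → s2 → s3 → s4 → s0. Accept at s2.
5 states suffice.
        x   y  
>  s0   s1  s1 
   s1   s2  s2 
 * s2   s3  s3 
   s3   s4  s4 
   s4   s0  s0 
(> = start, * = accepting)

start=s0 accept=s2 s0-x->s1 s0-y->s1 s1-x->s2 s1-y->s2 s2-x->s3 s2-y->s3 s3-x->s4 s3-y->s4 s4-x->s0 s4-y->s0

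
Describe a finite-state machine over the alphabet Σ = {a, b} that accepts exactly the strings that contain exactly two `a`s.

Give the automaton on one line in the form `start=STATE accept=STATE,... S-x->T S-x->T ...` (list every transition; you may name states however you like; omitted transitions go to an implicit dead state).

Count `a`s, saturating at 3: states S0 through S2 mean 0 through 2 `a`s seen; S3 means more than 2. Each `a` increments (capped at S3); other symbols loop. Accept from {S2}.
With 4 states:
        a   b  
>  S0   S1  S0 
   S1   S2  S1 
 * S2   S3  S2 
   S3   S3  S3 
(> = start, * = accepting)

start=S0 accept=S2 S0-a->S1 S0-b->S0 S1-a->S2 S1-b->S1 S2-a->S3 S2-b->S2 S3-a->S3 S3-b->S3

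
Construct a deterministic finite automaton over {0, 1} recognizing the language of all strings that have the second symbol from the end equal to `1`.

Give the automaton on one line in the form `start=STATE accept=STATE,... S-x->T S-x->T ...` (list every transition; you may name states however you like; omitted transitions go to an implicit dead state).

A DFA must remember the last 2 symbols (since which symbol is second-to-last isn't known until the input ends). Use one state per possible window of the last ≤2 symbols; accept from those whose window starts with `1`.
With 7 states:
        0   1  
>  s0   s1  s2 
   s1   s3  s4 
   s2   s5  s6 
   s3   s3  s4 
   s4   s5  s6 
 * s5   s3  s4 
 * s6   s5  s6 
(> = start, * = accepting)

start=s0 accept=s5,s6 s0-0->s1 s0-1->s2 s1-0->s3 s1-1->s4 s2-0->s5 s2-1->s6 s3-0->s3 s3-1->s4 s4-0->s5 s4-1->s6 s5-0->s3 s5-1->s4 s6-0->s5 s6-1->s6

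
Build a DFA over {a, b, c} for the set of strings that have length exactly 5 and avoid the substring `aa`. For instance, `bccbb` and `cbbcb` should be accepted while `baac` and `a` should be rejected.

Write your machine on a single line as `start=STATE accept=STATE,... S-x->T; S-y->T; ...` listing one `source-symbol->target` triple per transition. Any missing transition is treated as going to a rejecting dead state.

start=q0; accept=q10; q0-a->q1; q0-b->q2; q0-c->q2; q1-a->q3; q1-b->q4; q1-c->q4; q2-a->q5; q2-b->q4; q2-c->q4; q3-a->q3; q3-b->q3; q3-c->q3; q4-a->q6; q4-b->q7; q4-c->q7; q5-a->q3; q5-b->q7; q5-c->q7; q6-a->q3; q6-b->q8; q6-c->q8; q7-a->q9; q7-b->q8; q7-c->q8; q8-a->q10; q8-b->q10; q8-c->q10; q9-a->q3; q9-b->q10; q9-c->q10; q10-a->q3; q10-b->q3; q10-c->q3

Run two small machines in parallel and take their product. The first has 7 states tracking the input length, saturating at 6; the second has 3 states tracking partial matches of the forbidden pattern `aa`. A product state is a pair (one from each), accepting exactly when both do. Minimizing collapses redundant product states.
With 11 states:
          a    b    c  
>  q0     q1   q2   q2 
   q1     q3   q4   q4 
   q2     q5   q4   q4 
   q3     q3   q3   q3 
   q4     q6   q7   q7 
   q5     q3   q7   q7 
   q6     q3   q8   q8 
   q7     q9   q8   q8 
   q8    q10  q10  q10 
   q9     q3  q10  q10 
 * q10    q3   q3   q3 
(> = start, * = accepting)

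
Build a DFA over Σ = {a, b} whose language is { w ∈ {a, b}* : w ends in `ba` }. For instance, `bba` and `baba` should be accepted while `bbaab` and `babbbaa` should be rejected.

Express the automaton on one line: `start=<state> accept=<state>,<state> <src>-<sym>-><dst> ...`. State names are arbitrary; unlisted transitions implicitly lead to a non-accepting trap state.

Remember how much of `ba` the current input suffix matches. State q0 means no match yet; q1 means the last symbol is `b`; q2 means the last 2 symbols are `ba`. Only q2 accepts. On a mismatch, fall back to the longest proper suffix that is still a prefix of `ba`.
3 states suffice.
        a   b  
>  q0   q0  q1 
   q1   q2  q1 
 * q2   q0  q1 
(> = start, * = accepting)

start=q0 accept=q2 q0-a->q0 q0-b->q1 q1-a->q2 q1-b->q1 q2-a->q0 q2-b->q1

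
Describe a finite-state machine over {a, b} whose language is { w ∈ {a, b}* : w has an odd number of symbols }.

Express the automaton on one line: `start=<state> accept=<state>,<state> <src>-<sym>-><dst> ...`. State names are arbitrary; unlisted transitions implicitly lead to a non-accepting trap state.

start=q0 accept=q1 q0-a->q1 q0-b->q1 q1-a->q0 q1-b->q0

Only the length mod 2 matters, so use a 2-cycle: from any state, every input symbol moves to the next state, wrapping q1 back to q0. Mark q1 accepting.
2 states suffice.
        a   b  
>  q0   q1  q1 
 * q1   q0  q0 
(> = start, * = accepting)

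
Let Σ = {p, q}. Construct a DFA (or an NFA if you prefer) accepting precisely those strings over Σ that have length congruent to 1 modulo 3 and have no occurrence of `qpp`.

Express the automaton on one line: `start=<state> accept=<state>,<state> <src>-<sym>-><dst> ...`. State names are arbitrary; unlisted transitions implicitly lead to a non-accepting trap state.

start=A accept=B,C,J A-p->B A-q->C B-p->D B-q->E C-p->F C-q->E D-p->A D-q->G E-p->H E-q->G F-p->I F-q->G G-p->J G-q->C H-p->K H-q->C I-p->K I-q->K J-p->L J-q->E K-p->L K-q->L L-p->I L-q->I

Handle the two conditions separately and then intersect. One (3 states) tracks the input length modulo 3; the other (4 states) tracks partial matches of the forbidden pattern `qpp`. Each combined state is a pair, one component from each; accept when both components accept.
12 states suffice.
       p  q 
>  A   B  C 
 * B   D  E 
 * C   F  E 
   D   A  G 
   E   H  G 
   F   I  G 
   G   J  C 
   H   K  C 
   I   K  K 
 * J   L  E 
   K   L  L 
   L   I  I 
(> = start, * = accepting)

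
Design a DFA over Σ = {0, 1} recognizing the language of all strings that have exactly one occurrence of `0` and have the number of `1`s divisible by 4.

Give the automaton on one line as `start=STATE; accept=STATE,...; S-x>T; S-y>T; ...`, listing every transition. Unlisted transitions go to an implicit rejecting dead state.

start=q0; accept=q1; q0-0>q1; q0-1>q2; q1-0>q3; q1-1>q4; q2-0>q4; q2-1>q5; q3-0>q3; q3-1>q3; q4-0>q3; q4-1>q6; q5-0>q6; q5-1>q7; q6-0>q3; q6-1>q8; q7-0>q8; q7-1>q0; q8-0>q3; q8-1>q1

Handle the two conditions separately and then intersect. One (3 states) tracks the count of `0`s, saturating at 2; the other (4 states) tracks the count of `1`s modulo 4. Each combined state is a pair, one component from each; accept when both components accept. Equivalent product states are then merged.
9 states suffice.
        0   1  
>  q0   q1  q2 
 * q1   q3  q4 
   q2   q4  q5 
   q3   q3  q3 
   q4   q3  q6 
   q5   q6  q7 
   q6   q3  q8 
   q7   q8  q0 
   q8   q3  q1 
(> = start, * = accepting)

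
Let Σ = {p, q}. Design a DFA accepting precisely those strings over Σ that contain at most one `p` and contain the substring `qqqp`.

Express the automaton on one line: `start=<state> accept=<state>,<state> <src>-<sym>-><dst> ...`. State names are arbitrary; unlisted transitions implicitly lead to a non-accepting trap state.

Build one automaton per condition and run them in lockstep. The first has 3 states tracking the count of `p`s, saturating at 2; the second has 5 states tracking whether and how much of `qqqp` has been seen. A product state is a pair (one from each), accepting exactly when both do. After merging equivalent states the machine shrinks.
With 6 states:
        p   q  
>  S0   S1  S2 
   S1   S1  S1 
   S2   S1  S3 
   S3   S1  S4 
   S4   S5  S4 
 * S5   S1  S5 
(> = start, * = accepting)

start=S0 accept=S5 S0-p->S1 S0-q->S2 S1-p->S1 S1-q->S1 S2-p->S1 S2-q->S3 S3-p->S1 S3-q->S4 S4-p->S5 S4-q->S4 S5-p->S1 S5-q->S5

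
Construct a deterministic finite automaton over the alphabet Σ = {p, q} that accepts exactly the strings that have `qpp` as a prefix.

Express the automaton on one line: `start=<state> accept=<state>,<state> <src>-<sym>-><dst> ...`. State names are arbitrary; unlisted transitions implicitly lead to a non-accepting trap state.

start=A accept=D A-p->E A-q->B B-p->C B-q->E C-p->D C-q->E D-p->D D-q->D E-p->E E-q->E

Walk along `qpp` while the input agrees: from A take `q` to B, and so on. Any deviation drops to the rejecting sink E. Once D is reached the prefix is confirmed and every continuation is accepted.
5 states suffice.
       p  q 
>  A   E  B 
   B   C  E 
   C   D  E 
 * D   D  D 
   E   E  E 
(> = start, * = accepting)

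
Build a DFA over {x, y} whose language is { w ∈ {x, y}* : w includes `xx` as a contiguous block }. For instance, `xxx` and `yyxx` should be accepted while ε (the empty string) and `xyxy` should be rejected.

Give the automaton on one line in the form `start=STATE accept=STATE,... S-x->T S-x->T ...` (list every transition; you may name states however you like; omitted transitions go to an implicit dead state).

start=S0 accept=S2 S0-x->S1 S0-y->S0 S1-x->S2 S1-y->S0 S2-x->S2 S2-y->S2

States S0..S1 record the length of the longest prefix of `xx` that matches the current input suffix. Reaching S2 means `xx` has been seen, and we stay there forever. Accept from S2.
With 3 states:
        x   y  
>  S0   S1  S0 
   S1   S2  S0 
 * S2   S2  S2 
(> = start, * = accepting)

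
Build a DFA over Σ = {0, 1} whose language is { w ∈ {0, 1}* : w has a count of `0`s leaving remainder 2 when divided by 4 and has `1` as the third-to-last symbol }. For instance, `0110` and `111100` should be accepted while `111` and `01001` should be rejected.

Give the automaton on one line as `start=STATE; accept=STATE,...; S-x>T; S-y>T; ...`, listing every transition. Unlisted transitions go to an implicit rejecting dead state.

start=q0; accept=q10,q12,q13,q14; q0-0>q1; q0-1>q2; q1-0>q3; q1-1>q4; q2-0>q5; q2-1>q2; q3-0>q6; q3-1>q7; q4-0>q8; q4-1>q9; q5-0>q10; q5-1>q4; q6-0>q0; q6-1>q6; q7-0>q6; q7-1>q11; q8-0>q6; q8-1>q12; q9-0>q13; q9-1>q9; q10-0>q6; q10-1>q7; q11-0>q6; q11-1>q14; q12-0>q6; q12-1>q11; q13-0>q6; q13-1>q12; q14-0>q6; q14-1>q14

Handle the two conditions separately and then intersect. The first has 4 states tracking the count of `0`s modulo 4; the second has 15 states tracking the last 3 symbols read. A product state is a pair (one from each), accepting exactly when both do. Equivalent product states are then merged.
15 states suffice.
          0    1  
>  q0     q1   q2 
   q1     q3   q4 
   q2     q5   q2 
   q3     q6   q7 
   q4     q8   q9 
   q5    q10   q4 
   q6     q0   q6 
   q7     q6  q11 
   q8     q6  q12 
   q9    q13   q9 
 * q10    q6   q7 
   q11    q6  q14 
 * q12    q6  q11 
 * q13    q6  q12 
 * q14    q6  q14 
(> = start, * = accepting)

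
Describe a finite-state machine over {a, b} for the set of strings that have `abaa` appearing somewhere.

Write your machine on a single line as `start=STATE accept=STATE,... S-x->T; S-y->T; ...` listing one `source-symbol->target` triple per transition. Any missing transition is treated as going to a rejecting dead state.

States s0..s3 record the length of the longest prefix of `abaa` that matches the current input suffix. Reaching s4 means `abaa` has been seen, and we stay there forever. Accept from s4.
A 5-state machine:
        a   b  
>  s0   s1  s0 
   s1   s1  s2 
   s2   s3  s0 
   s3   s4  s2 
 * s4   s4  s4 
(> = start, * = accepting)

start=s0; accept=s4; s0-a->s1; s0-b->s0; s1-a->s1; s1-b->s2; s2-a->s3; s2-b->s0; s3-a->s4; s3-b->s2; s4-a->s4; s4-b->s4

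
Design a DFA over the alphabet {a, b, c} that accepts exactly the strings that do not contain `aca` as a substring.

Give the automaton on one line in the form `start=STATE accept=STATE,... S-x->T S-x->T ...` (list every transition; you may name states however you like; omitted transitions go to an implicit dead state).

start=s0 accept=s0,s1,s2 s0-a->s1 s0-b->s0 s0-c->s0 s1-a->s1 s1-b->s0 s1-c->s2 s2-a->s3 s2-b->s0 s2-c->s0 s3-a->s3 s3-b->s3 s3-c->s3

This is the complement of 'contains `aca`'. Use the same substring-matching states — s0 through s3 holding how much of `aca` has just been matched — but flip the accepting set: everything except the trap s3 accepts.
        a   b   c  
>* s0   s1  s0  s0 
 * s1   s1  s0  s2 
 * s2   s3  s0  s0 
   s3   s3  s3  s3 
(> = start, * = accepting)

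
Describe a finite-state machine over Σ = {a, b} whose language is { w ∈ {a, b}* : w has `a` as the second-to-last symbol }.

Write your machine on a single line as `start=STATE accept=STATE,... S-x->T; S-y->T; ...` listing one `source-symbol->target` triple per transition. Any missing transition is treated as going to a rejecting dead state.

start=q0; accept=q3,q4; q0-a->q1; q0-b->q2; q1-a->q3; q1-b->q4; q2-a->q5; q2-b->q6; q3-a->q3; q3-b->q4; q4-a->q5; q4-b->q6; q5-a->q3; q5-b->q4; q6-a->q5; q6-b->q6

Because acceptance depends on a position counted from the end, the machine has to buffer the most recent 2 symbols. Make each state the string of the last up-to-2 symbols read; on input `x` shift the window left and append `x`. Accept when the buffered window has length 2 and begins with `a`.
With 7 states:
        a   b  
>  q0   q1  q2 
   q1   q3  q4 
   q2   q5  q6 
 * q3   q3  q4 
 * q4   q5  q6 
   q5   q3  q4 
   q6   q5  q6 
(> = start, * = accepting)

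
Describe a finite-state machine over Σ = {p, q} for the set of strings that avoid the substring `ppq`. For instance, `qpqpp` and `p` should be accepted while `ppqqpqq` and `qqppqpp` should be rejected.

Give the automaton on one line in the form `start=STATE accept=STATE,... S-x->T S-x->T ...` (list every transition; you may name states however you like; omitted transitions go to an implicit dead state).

start=S0 accept=S0,S1,S2 S0-p->S1 S0-q->S0 S1-p->S2 S1-q->S0 S2-p->S2 S2-q->S3 S3-p->S3 S3-q->S3

Track partial matches of the forbidden pattern `ppq`. State S3 is a dead state reached once `ppq` has occurred; every other state accepts. S0 means no part of `ppq` is currently matched.
A 4-state machine:
        p   q  
>* S0   S1  S0 
 * S1   S2  S0 
 * S2   S2  S3 
   S3   S3  S3 
(> = start, * = accepting)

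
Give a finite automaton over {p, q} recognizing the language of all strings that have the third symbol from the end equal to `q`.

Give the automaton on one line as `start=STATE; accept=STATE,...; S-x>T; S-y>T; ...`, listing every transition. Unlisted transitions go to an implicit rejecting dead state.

start=S0; accept=S11,S12,S13,S14; S0-p>S1; S0-q>S2; S1-p>S3; S1-q>S4; S2-p>S5; S2-q>S6; S3-p>S7; S3-q>S8; S4-p>S9; S4-q>S10; S5-p>S11; S5-q>S12; S6-p>S13; S6-q>S14; S7-p>S7; S7-q>S8; S8-p>S9; S8-q>S10; S9-p>S11; S9-q>S12; S10-p>S13; S10-q>S14; S11-p>S7; S11-q>S8; S12-p>S9; S12-q>S10; S13-p>S11; S13-q>S12; S14-p>S13; S14-q>S14

Because acceptance depends on a position counted from the end, the machine has to buffer the most recent 3 symbols. Make each state the string of the last up-to-3 symbols read; on input `x` shift the window left and append `x`. Accept when the buffered window has length 3 and begins with `q`.
A 15-state machine:
          p    q  
>  S0     S1   S2 
   S1     S3   S4 
   S2     S5   S6 
   S3     S7   S8 
   S4     S9  S10 
   S5    S11  S12 
   S6    S13  S14 
   S7     S7   S8 
   S8     S9  S10 
   S9    S11  S12 
   S10   S13  S14 
 * S11    S7   S8 
 * S12    S9  S10 
 * S13   S11  S12 
 * S14   S13  S14 
(> = start, * = accepting)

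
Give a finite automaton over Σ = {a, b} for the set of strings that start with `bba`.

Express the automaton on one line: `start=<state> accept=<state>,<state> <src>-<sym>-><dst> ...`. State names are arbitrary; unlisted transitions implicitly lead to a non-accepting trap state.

Check the first 3 symbols one by one: q0 through q2 record how many have matched `bba` so far; any wrong symbol goes to the dead state q4. After all 3 match we enter the accepting sink q3.
        a   b  
>  q0   q4  q1 
   q1   q4  q2 
   q2   q3  q4 
 * q3   q3  q3 
   q4   q4  q4 
(> = start, * = accepting)

start=q0 accept=q3 q0-a->q4 q0-b->q1 q1-a->q4 q1-b->q2 q2-a->q3 q2-b->q4 q3-a->q3 q3-b->q3 q4-a->q4 q4-b->q4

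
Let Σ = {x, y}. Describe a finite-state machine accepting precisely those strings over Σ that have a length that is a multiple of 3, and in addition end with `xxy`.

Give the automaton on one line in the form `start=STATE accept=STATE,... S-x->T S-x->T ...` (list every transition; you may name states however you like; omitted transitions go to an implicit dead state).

Run two small machines in parallel and take their product. The first has 3 states tracking the input length modulo 3; the second has 4 states tracking how much of the suffix `xxy` has currently been matched. A product state is a pair (one from each), accepting exactly when both do. Minimizing collapses redundant product states.
With 6 states:
        x   y  
>  s0   s1  s2 
   s1   s3  s4 
   s2   s4  s4 
   s3   s0  s5 
   s4   s0  s0 
 * s5   s1  s2 
(> = start, * = accepting)

start=s0 accept=s5 s0-x->s1 s0-y->s2 s1-x->s3 s1-y->s4 s2-x->s4 s2-y->s4 s3-x->s0 s3-y->s5 s4-x->s0 s4-y->s0 s5-x->s1 s5-y->s2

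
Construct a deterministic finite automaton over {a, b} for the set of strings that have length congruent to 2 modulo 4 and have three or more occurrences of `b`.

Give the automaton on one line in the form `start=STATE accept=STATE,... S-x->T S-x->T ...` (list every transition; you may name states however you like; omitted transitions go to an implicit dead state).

start=s0 accept=s15 s0-a->s1 s0-b->s2 s1-a->s3 s1-b->s4 s2-a->s4 s2-b->s5 s3-a->s6 s3-b->s7 s4-a->s7 s4-b->s8 s5-a->s8 s5-b->s9 s6-a->s0 s6-b->s10 s7-a->s10 s7-b->s11 s8-a->s11 s8-b->s12 s9-a->s12 s9-b->s12 s10-a->s2 s10-b->s13 s11-a->s13 s11-b->s14 s12-a->s14 s12-b->s14 s13-a->s5 s13-b->s15 s14-a->s15 s14-b->s15 s15-a->s9 s15-b->s9

Run two small machines in parallel and take their product. The first has 4 states tracking the input length modulo 4; the second has 5 states tracking the count of `b`s, saturating at 4. A product state is a pair (one from each), accepting exactly when both do. Equivalent product states are then merged.
16 states suffice.
          a    b  
>  s0     s1   s2 
   s1     s3   s4 
   s2     s4   s5 
   s3     s6   s7 
   s4     s7   s8 
   s5     s8   s9 
   s6     s0  s10 
   s7    s10  s11 
   s8    s11  s12 
   s9    s12  s12 
   s10    s2  s13 
   s11   s13  s14 
   s12   s14  s14 
   s13    s5  s15 
   s14   s15  s15 
 * s15    s9   s9 
(> = start, * = accepting)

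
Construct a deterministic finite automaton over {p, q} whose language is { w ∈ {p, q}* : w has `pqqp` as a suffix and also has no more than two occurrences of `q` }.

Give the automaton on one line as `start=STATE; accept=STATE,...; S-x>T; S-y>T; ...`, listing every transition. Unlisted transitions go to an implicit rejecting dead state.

start=s0; accept=s5; s0-p>s1; s0-q>s2; s1-p>s1; s1-q>s3; s2-p>s2; s2-q>s2; s3-p>s2; s3-q>s4; s4-p>s5; s4-q>s2; s5-p>s2; s5-q>s2

Handle the two conditions separately and then intersect. The first has 5 states tracking how much of the suffix `pqqp` has currently been matched; the second has 4 states tracking the count of `q`s, saturating at 3. A product state is a pair (one from each), accepting exactly when both do. After merging equivalent states the machine shrinks.
With 6 states:
        p   q  
>  s0   s1  s2 
   s1   s1  s3 
   s2   s2  s2 
   s3   s2  s4 
   s4   s5  s2 
 * s5   s2  s2 
(> = start, * = accepting)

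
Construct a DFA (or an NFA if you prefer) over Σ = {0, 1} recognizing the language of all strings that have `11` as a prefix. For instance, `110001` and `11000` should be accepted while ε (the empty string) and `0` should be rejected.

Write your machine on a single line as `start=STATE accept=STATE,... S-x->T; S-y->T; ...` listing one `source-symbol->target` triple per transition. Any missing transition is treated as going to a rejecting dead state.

start=q0; accept=q2; q0-0->q3; q0-1->q1; q1-0->q3; q1-1->q2; q2-0->q2; q2-1->q2; q3-0->q3; q3-1->q3

Check the first 2 symbols one by one: q0 through q1 record how many have matched `11` so far; any wrong symbol goes to the dead state q3. After all 2 match we enter the accepting sink q2.
With 4 states:
        0   1  
>  q0   q3  q1 
   q1   q3  q2 
 * q2   q2  q2 
   q3   q3  q3 
(> = start, * = accepting)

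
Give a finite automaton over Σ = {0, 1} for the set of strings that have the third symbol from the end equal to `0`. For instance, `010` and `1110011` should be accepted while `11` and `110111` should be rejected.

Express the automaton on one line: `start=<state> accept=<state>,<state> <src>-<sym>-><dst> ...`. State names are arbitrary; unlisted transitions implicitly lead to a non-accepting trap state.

A DFA must remember the last 3 symbols (since which symbol is third-to-last isn't known until the input ends). Use one state per possible window of the last ≤3 symbols; accept from those whose window starts with `0`.
With 15 states:
       0  1 
>  A   B  C 
   B   D  E 
   C   F  G 
   D   H  I 
   E   J  K 
   F   L  M 
   G   N  O 
 * H   H  I 
 * I   J  K 
 * J   L  M 
 * K   N  O 
   L   H  I 
   M   J  K 
   N   L  M 
   O   N  O 
(> = start, * = accepting)

start=A accept=H,I,J,K A-0->B A-1->C B-0->D B-1->E C-0->F C-1->G D-0->H D-1->I E-0->J E-1->K F-0->L F-1->M G-0->N G-1->O H-0->H H-1->I I-0->J I-1->K J-0->L J-1->M K-0->N K-1->O L-0->H L-1->I M-0->J M-1->K N-0->L N-1->M O-0->N O-1->O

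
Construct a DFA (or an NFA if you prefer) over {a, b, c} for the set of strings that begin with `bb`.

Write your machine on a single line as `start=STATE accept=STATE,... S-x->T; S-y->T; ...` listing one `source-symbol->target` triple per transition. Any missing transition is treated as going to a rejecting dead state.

Walk along `bb` while the input agrees: from s0 take `b` to s1, and so on. Any deviation drops to the rejecting sink s3. Once s2 is reached the prefix is confirmed and every continuation is accepted.
A 4-state machine:
        a   b   c  
>  s0   s3  s1  s3 
   s1   s3  s2  s3 
 * s2   s2  s2  s2 
   s3   s3  s3  s3 
(> = start, * = accepting)

start=s0; accept=s2; s0-a->s3; s0-b->s1; s0-c->s3; s1-a->s3; s1-b->s2; s1-c->s3; s2-a->s2; s2-b->s2; s2-c->s2; s3-a->s3; s3-b->s3; s3-c->s3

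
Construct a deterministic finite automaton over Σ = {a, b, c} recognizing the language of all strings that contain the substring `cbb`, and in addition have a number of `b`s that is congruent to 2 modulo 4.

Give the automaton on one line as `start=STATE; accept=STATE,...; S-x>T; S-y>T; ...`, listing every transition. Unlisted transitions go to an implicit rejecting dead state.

start=s0; accept=s9; s0-a>s0; s0-b>s1; s0-c>s2; s1-a>s1; s1-b>s3; s1-c>s4; s2-a>s0; s2-b>s5; s2-c>s2; s3-a>s3; s3-b>s6; s3-c>s7; s4-a>s1; s4-b>s8; s4-c>s4; s5-a>s1; s5-b>s9; s5-c>s4; s6-a>s6; s6-b>s0; s6-c>s10; s7-a>s3; s7-b>s11; s7-c>s7; s8-a>s3; s8-b>s12; s8-c>s7; s9-a>s9; s9-b>s12; s9-c>s9; s10-a>s6; s10-b>s13; s10-c>s10; s11-a>s6; s11-b>s14; s11-c>s10; s12-a>s12; s12-b>s14; s12-c>s12; s13-a>s0; s13-b>s15; s13-c>s2; s14-a>s14; s14-b>s15; s14-c>s14; s15-a>s15; s15-b>s9; s15-c>s15

Run two small machines in parallel and take their product. The first has 4 states tracking whether and how much of `cbb` has been seen; the second has 4 states tracking the count of `b`s modulo 4. A product state is a pair (one from each), accepting exactly when both do.
A 16-state machine:
          a    b    c  
>  s0     s0   s1   s2 
   s1     s1   s3   s4 
   s2     s0   s5   s2 
   s3     s3   s6   s7 
   s4     s1   s8   s4 
   s5     s1   s9   s4 
   s6     s6   s0  s10 
   s7     s3  s11   s7 
   s8     s3  s12   s7 
 * s9     s9  s12   s9 
   s10    s6  s13  s10 
   s11    s6  s14  s10 
   s12   s12  s14  s12 
   s13    s0  s15   s2 
   s14   s14  s15  s14 
   s15   s15   s9  s15 
(> = start, * = accepting)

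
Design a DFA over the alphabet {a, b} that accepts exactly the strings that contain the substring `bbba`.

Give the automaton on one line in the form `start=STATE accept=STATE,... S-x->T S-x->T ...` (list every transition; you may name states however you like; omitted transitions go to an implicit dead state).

Track how much of `bbba` has been matched so far: state s0 is no progress, s4 is the absorbing accept state reached once `bbba` has occurred. Intermediate states record partial matches; on a mismatch, fall back to the longest reusable overlap.
        a   b  
>  s0   s0  s1 
   s1   s0  s2 
   s2   s0  s3 
   s3   s4  s3 
 * s4   s4  s4 
(> = start, * = accepting)

start=s0 accept=s4 s0-a->s0 s0-b->s1 s1-a->s0 s1-b->s2 s2-a->s0 s2-b->s3 s3-a->s4 s3-b->s3 s4-a->s4 s4-b->s4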